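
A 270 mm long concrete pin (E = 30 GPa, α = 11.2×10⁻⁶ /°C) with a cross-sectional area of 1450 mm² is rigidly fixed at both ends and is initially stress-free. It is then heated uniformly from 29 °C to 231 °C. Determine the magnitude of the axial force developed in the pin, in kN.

Full restraint means ε = 0, so the stress is σ = EαΔT = 30×10³ × 11.2×10⁻⁶ × 202 = 67.87 MPa.
P = AEαΔT = 1450 × 30×10³ × 11.2×10⁻⁶ × 202 = 98.41 kN (compressive).

P ≈ 98.4 kN (compressive)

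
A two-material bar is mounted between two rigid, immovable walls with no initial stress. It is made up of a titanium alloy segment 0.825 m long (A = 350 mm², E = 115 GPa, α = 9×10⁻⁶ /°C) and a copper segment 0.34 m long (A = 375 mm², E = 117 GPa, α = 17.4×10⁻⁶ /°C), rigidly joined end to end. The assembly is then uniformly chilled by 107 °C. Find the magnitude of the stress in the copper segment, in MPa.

σ ≈ 135 MPa (tensile)

Free thermal contraction of the whole bar: Σ αᵢΔT Lᵢ = 9×10⁻⁶×107×825 + 17.4×10⁻⁶×107×340 = 1.427 mm.
The rigid supports impose zero overall length change; the single axial force P common to all segments must satisfy P Σ Lᵢ/(AᵢEᵢ) = δ_free.
Σ Lᵢ/(AᵢEᵢ) = 825/(350×115×10³) + 340/(375×117×10³) = 2.825×10⁻⁵ mm/N.
P = 1.427 / 2.825×10⁻⁵ = 50540 N = 50.54 kN, tensile.
σ_{copper} = P / A = 50540 / 375 = 134.8 MPa.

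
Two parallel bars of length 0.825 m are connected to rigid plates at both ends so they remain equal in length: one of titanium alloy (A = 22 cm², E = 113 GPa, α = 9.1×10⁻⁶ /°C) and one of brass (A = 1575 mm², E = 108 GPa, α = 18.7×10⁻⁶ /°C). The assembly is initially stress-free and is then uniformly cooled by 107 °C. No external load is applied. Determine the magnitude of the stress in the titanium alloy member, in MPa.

Equilibrium of a rigid end plate with no external load gives equal and opposite internal forces ±P in the two members. Since α_{brass} > α_{titanium alloy}, cooling drives the brass into tension and the titanium alloy into compression.
Equating the net (thermal + elastic) strains gives |α₁ − α₂|·ΔT = P·[1/(A₁E₁) + 1/(A₂E₂)].
|α₁ − α₂|·ΔT = 9.6×10⁻⁶ × 107 = 0.001027.
1/(A₁E₁) + 1/(A₂E₂) = 1/(2200×113×10³) + 1/(1575×108×10³) = 9.901×10⁻⁹ N⁻¹.
P = 0.001027 / 9.901×10⁻⁹ = 103700 N = 103.7 kN.
σ_{titanium alloy} = P/A₁ = 103700/2200 = 47.16 MPa, compressive.

σ ≈ 47.2 MPa (compressive)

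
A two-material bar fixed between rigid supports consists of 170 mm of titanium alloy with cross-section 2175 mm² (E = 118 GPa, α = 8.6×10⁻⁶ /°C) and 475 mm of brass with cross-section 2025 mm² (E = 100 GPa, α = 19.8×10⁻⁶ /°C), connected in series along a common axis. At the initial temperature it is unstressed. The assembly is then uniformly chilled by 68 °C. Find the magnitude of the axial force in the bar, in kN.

Free thermal contraction of the whole bar: Σ αᵢΔT Lᵢ = 8.6×10⁻⁶×68×170 + 19.8×10⁻⁶×68×475 = 0.739 mm.
The rigid supports impose zero overall length change; the single axial force P common to all segments must satisfy P Σ Lᵢ/(AᵢEᵢ) = δ_free.
Σ Lᵢ/(AᵢEᵢ) = 170/(2175×118×10³) + 475/(2025×100×10³) = 3.008×10⁻⁶ mm/N.
So P = 0.739 / 3.008×10⁻⁶ = 245.7 kN, tensile.

P ≈ 246 kN (tensile)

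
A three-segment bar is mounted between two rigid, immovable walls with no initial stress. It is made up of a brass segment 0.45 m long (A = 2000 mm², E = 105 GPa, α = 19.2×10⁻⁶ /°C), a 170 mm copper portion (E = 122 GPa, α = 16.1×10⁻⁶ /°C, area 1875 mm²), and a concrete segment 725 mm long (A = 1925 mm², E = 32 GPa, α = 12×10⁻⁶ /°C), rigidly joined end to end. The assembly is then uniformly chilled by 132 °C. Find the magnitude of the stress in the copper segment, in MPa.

With the walls removed the bar would change length by δ_free = Σ αᵢΔT Lᵢ = 19.2×10⁻⁶×132×450 + 16.1×10⁻⁶×132×170 + 12×10⁻⁶×132×725 = 2.65 mm.
Since the ends are fixed, an axial force P builds up, equal in every segment, with P · Σ Lᵢ/(AᵢEᵢ) = δ_free.
The series flexibility is Σ Lᵢ/(AᵢEᵢ) = 450/(2000×105×10³) + 170/(1875×122×10³) + 725/(1925×32×10³) = 1.466×10⁻⁵ mm/N.
So P = 2.65 / 1.466×10⁻⁵ = 180.8 kN, tensile.
σ_{copper} = P / A = 180800 / 1875 = 96.44 MPa.

σ ≈ 96.4 MPa (tensile)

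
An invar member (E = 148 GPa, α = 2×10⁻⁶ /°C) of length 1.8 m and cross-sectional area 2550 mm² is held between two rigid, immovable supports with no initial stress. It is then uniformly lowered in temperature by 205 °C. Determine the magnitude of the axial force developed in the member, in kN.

P ≈ 155 kN (tensile)

Full restraint means ε = 0, so the stress is σ = EαΔT = 148×10³ × 2×10⁻⁶ × 205 = 60.68 MPa.
Axial force P = σA = 60.68 × 2550 = 154700 N = 154.7 kN, tensile.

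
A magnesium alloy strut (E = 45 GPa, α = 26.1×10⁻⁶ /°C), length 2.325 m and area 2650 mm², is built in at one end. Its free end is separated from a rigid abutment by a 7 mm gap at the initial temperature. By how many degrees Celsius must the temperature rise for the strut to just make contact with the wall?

ΔT ≈ 115 °C

The gap closes when αΔT L = 7 mm, since the strut is still unstressed at that instant.
ΔT = 7 / (26.1×10⁻⁶ × 2325) = 115.4 °C.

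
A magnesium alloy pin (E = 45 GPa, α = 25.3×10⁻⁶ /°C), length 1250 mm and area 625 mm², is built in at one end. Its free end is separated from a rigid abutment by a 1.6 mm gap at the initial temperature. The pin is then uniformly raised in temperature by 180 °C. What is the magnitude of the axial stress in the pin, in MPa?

Free thermal elongation = αΔT L = 25.3×10⁻⁶ × 180 × 1250 = 5.692 mm.
After closing the 1.6 mm clearance, 5.692 − 1.6 = 4.092 mm of expansion remains to be suppressed by the wall.
So σ = E(δ_free − g)/L = 45×10³ × 4.092/1250 = 147.3 MPa.

σ ≈ 147 MPa (compressive)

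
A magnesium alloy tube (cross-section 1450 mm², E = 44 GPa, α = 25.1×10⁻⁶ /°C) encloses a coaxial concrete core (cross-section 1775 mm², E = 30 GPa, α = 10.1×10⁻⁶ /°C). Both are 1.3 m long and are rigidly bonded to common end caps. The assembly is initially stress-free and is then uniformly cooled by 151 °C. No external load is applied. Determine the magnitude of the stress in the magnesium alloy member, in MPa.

σ ≈ 45.3 MPa (tensile)

Both members must finish at the same length. With the larger α, the magnesium alloy tends to over-contract; the plates restrain it, putting the magnesium alloy in tension and the concrete in compression. With no external load the two internal forces are equal and opposite, magnitude P.
Setting the final lengths equal and cancelling L: (α₁ − α₂)ΔT = P/(A₁E₁) + P/(A₂E₂).
|α₁ − α₂|·ΔT = 15×10⁻⁶ × 151 = 0.002265.
1/(A₁E₁) + 1/(A₂E₂) = 1/(1450×44×10³) + 1/(1775×30×10³) = 3.445×10⁻⁸ N⁻¹.
P = 0.002265 / 3.445×10⁻⁸ = 65740 N = 65.74 kN.
σ_{magnesium alloy} = P/A₁ = 65740/1450 = 45.34 MPa, tensile.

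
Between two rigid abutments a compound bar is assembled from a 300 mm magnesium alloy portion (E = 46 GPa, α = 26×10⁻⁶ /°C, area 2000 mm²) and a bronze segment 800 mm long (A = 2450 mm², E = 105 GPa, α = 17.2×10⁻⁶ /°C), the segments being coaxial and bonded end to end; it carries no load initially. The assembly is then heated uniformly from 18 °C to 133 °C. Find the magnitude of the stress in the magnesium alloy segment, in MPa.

Free thermal expansion of the whole bar: Σ αᵢΔT Lᵢ = 26×10⁻⁶×115×300 + 17.2×10⁻⁶×115×800 = 2.479 mm.
The rigid supports impose zero overall length change; the single axial force P common to all segments must satisfy P Σ Lᵢ/(AᵢEᵢ) = δ_free.
The series flexibility is Σ Lᵢ/(AᵢEᵢ) = 300/(2000×46×10³) + 800/(2450×105×10³) = 6.371×10⁻⁶ mm/N.
Hence P = δ_free / Σ(L/AE) = 2.479/6.371×10⁻⁶ = 389.2 kN (compressive).
σ_{magnesium alloy} = P / A = 389200 / 2000 = 194.6 MPa.

σ ≈ 195 MPa (compressive)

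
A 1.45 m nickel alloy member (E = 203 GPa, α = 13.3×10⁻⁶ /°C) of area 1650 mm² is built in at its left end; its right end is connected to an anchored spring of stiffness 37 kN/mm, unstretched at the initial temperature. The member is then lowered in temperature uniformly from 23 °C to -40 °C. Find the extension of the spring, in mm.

Free thermal contraction: δ_free = αΔT L = 13.3×10⁻⁶ × 63 × 1450 = 1.215 mm.
With a force P in the spring, the elastic change of the member is PL/(AE) and that of the spring is P/k; compatibility requires their sum to equal δ_free.
P [ L/(AE) + 1/k ] = δ_free → P [ 1450/(1650×203×10³) + 1/(37×10³) ] = 1.215.
P = 1.215 / 3.136×10⁻⁵ = 38750 N.
Spring extension = P/k = 38750/(37×10³) = 1.047 mm.

δ ≈ 1.05 mm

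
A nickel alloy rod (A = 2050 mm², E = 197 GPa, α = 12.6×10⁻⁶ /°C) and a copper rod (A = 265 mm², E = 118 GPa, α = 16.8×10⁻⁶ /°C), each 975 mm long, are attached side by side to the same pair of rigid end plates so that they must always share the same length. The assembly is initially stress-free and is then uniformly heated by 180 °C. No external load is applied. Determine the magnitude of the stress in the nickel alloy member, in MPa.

The copper has the larger α, so on heating it would change length more than the nickel alloy if both were free. The rigid plates force a common final length, so the copper is put into compression and the nickel alloy into tension, with equal and opposite forces P (no external load).
Equating the net (thermal + elastic) strains gives |α₁ − α₂|·ΔT = P·[1/(A₁E₁) + 1/(A₂E₂)].
|α₁ − α₂|·ΔT = 4.2×10⁻⁶ × 180 = 0.000756.
1/(A₁E₁) + 1/(A₂E₂) = 1/(2050×197×10³) + 1/(265×118×10³) = 3.446×10⁻⁸ N⁻¹.
P = 0.000756 / 3.446×10⁻⁸ = 21940 N = 21.94 kN.
σ_{nickel alloy} = P/A₁ = 21940/2050 = 10.7 MPa, tensile.

σ ≈ 10.7 MPa (tensile)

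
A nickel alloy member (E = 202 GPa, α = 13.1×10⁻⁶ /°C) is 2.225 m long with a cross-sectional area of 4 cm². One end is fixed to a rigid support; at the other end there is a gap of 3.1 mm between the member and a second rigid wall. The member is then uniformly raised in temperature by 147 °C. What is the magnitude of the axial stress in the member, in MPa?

σ ≈ 108 MPa (compressive)

Free thermal elongation = αΔT L = 13.1×10⁻⁶ × 147 × 2225 = 4.285 mm.
This exceeds the 3.1 mm gap, so the wall pushes back. The portion of expansion that must be recovered elastically is δ_free − gap = 4.285 − 3.1 = 1.185 mm.
Compatibility: PL/(AE) = 1.185 mm, so σ = P/A = E × (1.185/2225) = 107.6 MPa.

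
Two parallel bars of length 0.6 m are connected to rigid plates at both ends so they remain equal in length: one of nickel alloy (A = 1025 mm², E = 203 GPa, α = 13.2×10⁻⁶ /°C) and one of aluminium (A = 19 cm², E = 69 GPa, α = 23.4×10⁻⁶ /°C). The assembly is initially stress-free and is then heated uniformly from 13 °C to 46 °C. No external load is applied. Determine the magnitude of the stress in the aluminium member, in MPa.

σ ≈ 14.2 MPa (compressive)

Equilibrium of a rigid end plate with no external load gives equal and opposite internal forces ±P in the two members. Since α_{aluminium} > α_{nickel alloy}, heating drives the aluminium into compression and the nickel alloy into tension.
Setting the final lengths equal and cancelling L: (α₁ − α₂)ΔT = P/(A₁E₁) + P/(A₂E₂).
|α₁ − α₂|·ΔT = 10.2×10⁻⁶ × 33 = 0.0003366.
1/(A₁E₁) + 1/(A₂E₂) = 1/(1025×203×10³) + 1/(1900×69×10³) = 1.243×10⁻⁸ N⁻¹.
So P = 0.0003366 / 1.243×10⁻⁸ = 27.07 kN.
σ_{aluminium} = P/A₂ = 27070/1900 = 14.25 MPa, compressive.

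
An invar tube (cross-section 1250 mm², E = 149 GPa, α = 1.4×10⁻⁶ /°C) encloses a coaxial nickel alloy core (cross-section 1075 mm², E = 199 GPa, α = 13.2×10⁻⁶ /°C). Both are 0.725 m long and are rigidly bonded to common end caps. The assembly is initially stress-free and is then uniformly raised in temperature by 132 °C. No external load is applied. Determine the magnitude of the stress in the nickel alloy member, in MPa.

Both members must finish at the same length. With the larger α, the nickel alloy tends to over-expand; the plates restrain it, putting the nickel alloy in compression and the invar in tension. With no external load the two internal forces are equal and opposite, magnitude P.
Equating the net (thermal + elastic) strains gives |α₁ − α₂|·ΔT = P·[1/(A₁E₁) + 1/(A₂E₂)].
|α₁ − α₂|·ΔT = 11.8×10⁻⁶ × 132 = 0.001558.
1/(A₁E₁) + 1/(A₂E₂) = 1/(1250×149×10³) + 1/(1075×199×10³) = 1.004×10⁻⁸ N⁻¹.
P = 0.001558 / 1.004×10⁻⁸ = 155100 N = 155.1 kN.
σ_{nickel alloy} = P/A₂ = 155100/1075 = 144.3 MPa, compressive.

σ ≈ 144 MPa (compressive)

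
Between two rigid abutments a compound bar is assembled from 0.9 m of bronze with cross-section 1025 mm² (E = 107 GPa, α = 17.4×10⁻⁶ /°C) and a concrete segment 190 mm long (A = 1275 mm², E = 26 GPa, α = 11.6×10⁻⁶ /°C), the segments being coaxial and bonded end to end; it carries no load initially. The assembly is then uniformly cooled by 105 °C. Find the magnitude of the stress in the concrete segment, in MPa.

σ ≈ 106 MPa (tensile)

With the walls removed the bar would change length by δ_free = Σ αᵢΔT Lᵢ = 17.4×10⁻⁶×105×900 + 11.6×10⁻⁶×105×190 = 1.876 mm.
The walls prevent any net length change, so an axial force P (same in every segment) develops. Compatibility: P · Σ Lᵢ/(AᵢEᵢ) = δ_free.
The series flexibility is Σ Lᵢ/(AᵢEᵢ) = 900/(1025×107×10³) + 190/(1275×26×10³) = 1.394×10⁻⁵ mm/N.
Hence P = δ_free / Σ(L/AE) = 1.876/1.394×10⁻⁵ = 134.6 kN (tensile).
σ_{concrete} = P / A = 134600 / 1275 = 105.6 MPa.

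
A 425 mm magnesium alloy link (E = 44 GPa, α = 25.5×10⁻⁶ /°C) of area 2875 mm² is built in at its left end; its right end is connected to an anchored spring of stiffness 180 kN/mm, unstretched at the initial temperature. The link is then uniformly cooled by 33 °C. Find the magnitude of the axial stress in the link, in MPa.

If the spring were absent the link would shorten by αΔT L = 25.5×10⁻⁶ × 33 × 425 = 0.3576 mm.
Let P be the tensile force in the spring. The link extends elastically by PL/(AE) and the spring stretches by P/k; together these equal δ_free.
So P = δ_free / [L/(AE) + 1/k] = 0.3576 / [ 425/(2875×44×10³) + 1/(180×10³) ].
P = 0.3576 / 8.915×10⁻⁶ = 40120 N.
σ = P/A = 40120/2875 = 13.95 MPa.

σ ≈ 14 MPa (tensile)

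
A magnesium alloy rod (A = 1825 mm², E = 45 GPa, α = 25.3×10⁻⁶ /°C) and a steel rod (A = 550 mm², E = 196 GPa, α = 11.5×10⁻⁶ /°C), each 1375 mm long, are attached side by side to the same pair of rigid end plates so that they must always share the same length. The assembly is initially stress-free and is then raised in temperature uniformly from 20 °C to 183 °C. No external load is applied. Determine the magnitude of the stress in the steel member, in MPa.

The magnesium alloy has the larger α, so on heating it would change length more than the steel if both were free. The rigid plates force a common final length, so the magnesium alloy is put into compression and the steel into tension, with equal and opposite forces P (no external load).
Equating the net (thermal + elastic) strains gives |α₁ − α₂|·ΔT = P·[1/(A₁E₁) + 1/(A₂E₂)].
|α₁ − α₂|·ΔT = 13.8×10⁻⁶ × 163 = 0.002249.
1/(A₁E₁) + 1/(A₂E₂) = 1/(1825×45×10³) + 1/(550×196×10³) = 2.145×10⁻⁸ N⁻¹.
P = 0.002249 / 2.145×10⁻⁸ = 104900 N = 104.9 kN.
σ_{steel} = P/A₂ = 104900/550 = 190.6 MPa, tensile.

σ ≈ 191 MPa (tensile)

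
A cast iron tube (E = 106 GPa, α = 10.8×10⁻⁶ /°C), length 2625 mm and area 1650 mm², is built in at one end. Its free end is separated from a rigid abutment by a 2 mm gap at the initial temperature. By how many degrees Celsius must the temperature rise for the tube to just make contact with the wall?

ΔT ≈ 70.5 °C

Contact occurs when the free expansion equals the gap: αΔT L = 2 mm.
ΔT = 2 / (10.8×10⁻⁶ × 2625) = 70.55 °C.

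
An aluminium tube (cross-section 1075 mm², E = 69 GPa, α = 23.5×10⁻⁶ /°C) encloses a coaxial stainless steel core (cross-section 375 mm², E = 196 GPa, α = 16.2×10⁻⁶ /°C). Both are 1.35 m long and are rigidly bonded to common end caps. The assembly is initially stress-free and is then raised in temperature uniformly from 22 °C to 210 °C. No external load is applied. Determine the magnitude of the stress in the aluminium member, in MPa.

The aluminium has the larger α, so on heating it would change length more than the stainless steel if both were free. The rigid plates force a common final length, so the aluminium is put into compression and the stainless steel into tension, with equal and opposite forces P (no external load).
Compatibility of the two members (thermal + elastic change equal): (α₁ − α₂)ΔT = P·[1/(A₁E₁) + 1/(A₂E₂)].
|α₁ − α₂|·ΔT = 7.3×10⁻⁶ × 188 = 0.001372.
1/(A₁E₁) + 1/(A₂E₂) = 1/(1075×69×10³) + 1/(375×196×10³) = 2.709×10⁻⁸ N⁻¹.
So P = 0.001372 / 2.709×10⁻⁸ = 50.67 kN.
σ_{aluminium} = P/A₁ = 50670/1075 = 47.13 MPa, compressive.

σ ≈ 47.1 MPa (compressive)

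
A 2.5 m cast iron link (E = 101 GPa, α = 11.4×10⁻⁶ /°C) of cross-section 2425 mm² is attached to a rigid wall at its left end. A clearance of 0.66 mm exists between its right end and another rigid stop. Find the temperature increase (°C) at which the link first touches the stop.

ΔT ≈ 23.2 °C

The gap closes when αΔT L = 0.66 mm, since the link is still unstressed at that instant.
So ΔT = g/(αL) = 0.66/(11.4×10⁻⁶ × 2500) = 23.16 °C.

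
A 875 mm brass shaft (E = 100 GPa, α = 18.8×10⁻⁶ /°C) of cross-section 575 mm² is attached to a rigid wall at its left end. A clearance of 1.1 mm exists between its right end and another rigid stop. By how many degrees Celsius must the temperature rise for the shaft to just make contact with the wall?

ΔT ≈ 66.9 °C

Contact occurs when the free expansion equals the gap: αΔT L = 1.1 mm.
So ΔT = g/(αL) = 1.1/(18.8×10⁻⁶ × 875) = 66.87 °C.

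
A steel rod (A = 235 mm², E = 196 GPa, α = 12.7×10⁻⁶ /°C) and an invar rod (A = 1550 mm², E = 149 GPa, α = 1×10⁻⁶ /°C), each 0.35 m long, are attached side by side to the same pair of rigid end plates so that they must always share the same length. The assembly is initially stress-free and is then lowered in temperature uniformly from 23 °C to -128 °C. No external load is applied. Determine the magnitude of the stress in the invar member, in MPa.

σ ≈ 43.8 MPa (compressive)

Both members must finish at the same length. With the larger α, the steel tends to over-contract; the plates restrain it, putting the steel in tension and the invar in compression. With no external load the two internal forces are equal and opposite, magnitude P.
Compatibility of the two members (thermal + elastic change equal): (α₁ − α₂)ΔT = P·[1/(A₁E₁) + 1/(A₂E₂)].
|α₁ − α₂|·ΔT = 11.7×10⁻⁶ × 151 = 0.001767.
1/(A₁E₁) + 1/(A₂E₂) = 1/(235×196×10³) + 1/(1550×149×10³) = 2.604×10⁻⁸ N⁻¹.
So P = 0.001767 / 2.604×10⁻⁸ = 67.84 kN.
σ_{invar} = P/A₂ = 67840/1550 = 43.77 MPa, compressive.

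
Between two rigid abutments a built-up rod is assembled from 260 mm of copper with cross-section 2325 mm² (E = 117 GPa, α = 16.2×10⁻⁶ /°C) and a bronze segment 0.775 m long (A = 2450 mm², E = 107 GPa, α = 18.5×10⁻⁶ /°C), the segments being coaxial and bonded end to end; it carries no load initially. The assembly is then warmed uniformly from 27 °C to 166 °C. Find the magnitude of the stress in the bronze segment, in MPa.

σ ≈ 269 MPa (compressive)

With the walls removed the bar would change length by δ_free = Σ αᵢΔT Lᵢ = 16.2×10⁻⁶×139×260 + 18.5×10⁻⁶×139×775 = 2.578 mm.
The walls prevent any net length change, so an axial force P (same in every segment) develops. Compatibility: P · Σ Lᵢ/(AᵢEᵢ) = δ_free.
Σ Lᵢ/(AᵢEᵢ) = 260/(2325×117×10³) + 775/(2450×107×10³) = 3.912×10⁻⁶ mm/N.
P = 2.578 / 3.912×10⁻⁶ = 659100 N = 659.1 kN, compressive.
σ_{bronze} = P / A = 659100 / 2450 = 269 MPa.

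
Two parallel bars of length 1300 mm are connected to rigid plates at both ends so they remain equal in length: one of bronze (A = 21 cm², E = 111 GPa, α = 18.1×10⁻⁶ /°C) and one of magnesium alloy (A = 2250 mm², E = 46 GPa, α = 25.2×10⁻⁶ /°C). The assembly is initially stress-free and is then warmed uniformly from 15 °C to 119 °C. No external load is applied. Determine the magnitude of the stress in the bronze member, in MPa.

The magnesium alloy has the larger α, so on heating it would change length more than the bronze if both were free. The rigid plates force a common final length, so the magnesium alloy is put into compression and the bronze into tension, with equal and opposite forces P (no external load).
Equating the net (thermal + elastic) strains gives |α₁ − α₂|·ΔT = P·[1/(A₁E₁) + 1/(A₂E₂)].
|α₁ − α₂|·ΔT = 7.1×10⁻⁶ × 104 = 0.0007384.
1/(A₁E₁) + 1/(A₂E₂) = 1/(2100×111×10³) + 1/(2250×46×10³) = 1.395×10⁻⁸ N⁻¹.
P = 0.0007384 / 1.395×10⁻⁸ = 52920 N = 52.92 kN.
σ_{bronze} = P/A₁ = 52920/2100 = 25.2 MPa, tensile.

σ ≈ 25.2 MPa (tensile)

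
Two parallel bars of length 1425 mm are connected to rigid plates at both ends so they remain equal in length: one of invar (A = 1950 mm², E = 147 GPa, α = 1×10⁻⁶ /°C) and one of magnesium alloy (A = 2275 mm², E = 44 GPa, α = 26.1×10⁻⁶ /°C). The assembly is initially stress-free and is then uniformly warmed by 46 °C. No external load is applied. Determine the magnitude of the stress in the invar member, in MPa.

Both members must finish at the same length. With the larger α, the magnesium alloy tends to over-expand; the plates restrain it, putting the magnesium alloy in compression and the invar in tension. With no external load the two internal forces are equal and opposite, magnitude P.
Compatibility of the two members (thermal + elastic change equal): (α₁ − α₂)ΔT = P·[1/(A₁E₁) + 1/(A₂E₂)].
|α₁ − α₂|·ΔT = 25.1×10⁻⁶ × 46 = 0.001155.
1/(A₁E₁) + 1/(A₂E₂) = 1/(1950×147×10³) + 1/(2275×44×10³) = 1.348×10⁻⁸ N⁻¹.
So P = 0.001155 / 1.348×10⁻⁸ = 85.66 kN.
σ_{invar} = P/A₁ = 85660/1950 = 43.93 MPa, tensile.

σ ≈ 43.9 MPa (tensile)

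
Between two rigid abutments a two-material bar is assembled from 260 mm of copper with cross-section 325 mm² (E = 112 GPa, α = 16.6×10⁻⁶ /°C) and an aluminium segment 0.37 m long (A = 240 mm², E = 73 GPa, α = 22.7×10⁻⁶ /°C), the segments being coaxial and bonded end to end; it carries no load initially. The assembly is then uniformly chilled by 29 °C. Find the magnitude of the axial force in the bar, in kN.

P ≈ 13 kN (tensile)

If the supports were absent, the total length change would be Σ αᵢΔT Lᵢ = 16.6×10⁻⁶×29×260 + 22.7×10⁻⁶×29×370 = 0.3687 mm.
The walls prevent any net length change, so an axial force P (same in every segment) develops. Compatibility: P · Σ Lᵢ/(AᵢEᵢ) = δ_free.
Σ Lᵢ/(AᵢEᵢ) = 260/(325×112×10³) + 370/(240×73×10³) = 2.826×10⁻⁵ mm/N.
P = 0.3687 / 2.826×10⁻⁵ = 13050 N = 13.05 kN, tensile.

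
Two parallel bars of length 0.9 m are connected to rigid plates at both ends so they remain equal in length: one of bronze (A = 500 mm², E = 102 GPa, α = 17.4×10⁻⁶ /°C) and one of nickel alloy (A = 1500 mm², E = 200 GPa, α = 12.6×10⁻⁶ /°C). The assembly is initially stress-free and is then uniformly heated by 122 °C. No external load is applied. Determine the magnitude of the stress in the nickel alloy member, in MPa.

Both members must finish at the same length. With the larger α, the bronze tends to over-expand; the plates restrain it, putting the bronze in compression and the nickel alloy in tension. With no external load the two internal forces are equal and opposite, magnitude P.
Setting the final lengths equal and cancelling L: (α₁ − α₂)ΔT = P/(A₁E₁) + P/(A₂E₂).
|α₁ − α₂|·ΔT = 4.8×10⁻⁶ × 122 = 0.0005856.
1/(A₁E₁) + 1/(A₂E₂) = 1/(500×102×10³) + 1/(1500×200×10³) = 2.294×10⁻⁸ N⁻¹.
P = 0.0005856 / 2.294×10⁻⁸ = 25530 N = 25.53 kN.
σ_{nickel alloy} = P/A₂ = 25530/1500 = 17.02 MPa, tensile.

σ ≈ 17 MPa (tensile)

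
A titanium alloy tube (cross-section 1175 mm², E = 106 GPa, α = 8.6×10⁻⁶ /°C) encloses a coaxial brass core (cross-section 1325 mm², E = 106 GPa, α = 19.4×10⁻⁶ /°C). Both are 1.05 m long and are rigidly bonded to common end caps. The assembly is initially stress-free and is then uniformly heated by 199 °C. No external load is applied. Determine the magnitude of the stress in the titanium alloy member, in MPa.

σ ≈ 121 MPa (tensile)

Both members must finish at the same length. With the larger α, the brass tends to over-expand; the plates restrain it, putting the brass in compression and the titanium alloy in tension. With no external load the two internal forces are equal and opposite, magnitude P.
Equating the net (thermal + elastic) strains gives |α₁ − α₂|·ΔT = P·[1/(A₁E₁) + 1/(A₂E₂)].
|α₁ − α₂|·ΔT = 10.8×10⁻⁶ × 199 = 0.002149.
1/(A₁E₁) + 1/(A₂E₂) = 1/(1175×106×10³) + 1/(1325×106×10³) = 1.515×10⁻⁸ N⁻¹.
P = 0.002149 / 1.515×10⁻⁸ = 141900 N = 141.9 kN.
σ_{titanium alloy} = P/A₁ = 141900/1175 = 120.7 MPa, tensile.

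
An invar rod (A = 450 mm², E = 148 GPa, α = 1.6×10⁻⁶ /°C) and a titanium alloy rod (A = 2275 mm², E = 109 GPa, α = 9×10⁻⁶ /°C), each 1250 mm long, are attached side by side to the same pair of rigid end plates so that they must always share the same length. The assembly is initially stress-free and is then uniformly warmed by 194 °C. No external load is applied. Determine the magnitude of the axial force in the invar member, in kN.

The titanium alloy has the larger α, so on heating it would change length more than the invar if both were free. The rigid plates force a common final length, so the titanium alloy is put into compression and the invar into tension, with equal and opposite forces P (no external load).
Setting the final lengths equal and cancelling L: (α₁ − α₂)ΔT = P/(A₁E₁) + P/(A₂E₂).
|α₁ − α₂|·ΔT = 7.4×10⁻⁶ × 194 = 0.001436.
1/(A₁E₁) + 1/(A₂E₂) = 1/(450×148×10³) + 1/(2275×109×10³) = 1.905×10⁻⁸ N⁻¹.
P = 0.001436 / 1.905×10⁻⁸ = 75370 N = 75.37 kN.

P ≈ 75.4 kN (tensile in the invar)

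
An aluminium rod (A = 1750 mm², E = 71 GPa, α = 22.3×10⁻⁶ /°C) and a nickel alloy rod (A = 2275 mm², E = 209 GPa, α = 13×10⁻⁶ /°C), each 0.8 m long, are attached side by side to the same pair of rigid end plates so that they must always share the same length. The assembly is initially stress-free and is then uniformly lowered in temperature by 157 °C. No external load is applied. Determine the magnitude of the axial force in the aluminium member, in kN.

P ≈ 144 kN (tensile in the aluminium)

Both members must finish at the same length. With the larger α, the aluminium tends to over-contract; the plates restrain it, putting the aluminium in tension and the nickel alloy in compression. With no external load the two internal forces are equal and opposite, magnitude P.
Compatibility of the two members (thermal + elastic change equal): (α₁ − α₂)ΔT = P·[1/(A₁E₁) + 1/(A₂E₂)].
|α₁ − α₂|·ΔT = 9.3×10⁻⁶ × 157 = 0.00146.
1/(A₁E₁) + 1/(A₂E₂) = 1/(1750×71×10³) + 1/(2275×209×10³) = 1.015×10⁻⁸ N⁻¹.
P = 0.00146 / 1.015×10⁻⁸ = 143800 N = 143.8 kN.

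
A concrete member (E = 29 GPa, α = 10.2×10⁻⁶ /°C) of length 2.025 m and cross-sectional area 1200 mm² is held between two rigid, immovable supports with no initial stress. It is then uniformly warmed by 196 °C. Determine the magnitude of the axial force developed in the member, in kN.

P ≈ 69.6 kN (compressive)

Full restraint means ε = 0, so the stress is σ = EαΔT = 29×10³ × 10.2×10⁻⁶ × 196 = 57.98 MPa.
Axial force P = σA = 57.98 × 1200 = 69570 N = 69.57 kN, compressive.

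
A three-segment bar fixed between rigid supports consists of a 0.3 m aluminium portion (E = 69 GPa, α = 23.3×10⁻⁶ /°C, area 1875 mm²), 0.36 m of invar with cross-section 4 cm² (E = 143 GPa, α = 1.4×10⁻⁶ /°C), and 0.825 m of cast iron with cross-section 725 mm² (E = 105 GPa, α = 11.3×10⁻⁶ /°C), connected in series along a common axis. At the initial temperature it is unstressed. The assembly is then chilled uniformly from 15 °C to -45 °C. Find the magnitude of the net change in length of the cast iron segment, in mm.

Free thermal contraction of the whole bar: Σ αᵢΔT Lᵢ = 23.3×10⁻⁶×60×300 + 1.4×10⁻⁶×60×360 + 11.3×10⁻⁶×60×825 = 1.009 mm.
Since the ends are fixed, an axial force P builds up, equal in every segment, with P · Σ Lᵢ/(AᵢEᵢ) = δ_free.
Σ Lᵢ/(AᵢEᵢ) = 300/(1875×69×10³) + 360/(400×143×10³) + 825/(725×105×10³) = 1.945×10⁻⁵ mm/N.
Hence P = δ_free / Σ(L/AE) = 1.009/1.945×10⁻⁵ = 51.88 kN (tensile).
For the cast iron segment, free thermal change = 11.3×10⁻⁶×60×825 = 0.5594 mm and elastic change from P = 51880×825/(725×105×10³) = 0.5622 mm; these oppose, so the net change is 0.00285 mm (segment lengthens).

|ΔL| ≈ 0.00285 mm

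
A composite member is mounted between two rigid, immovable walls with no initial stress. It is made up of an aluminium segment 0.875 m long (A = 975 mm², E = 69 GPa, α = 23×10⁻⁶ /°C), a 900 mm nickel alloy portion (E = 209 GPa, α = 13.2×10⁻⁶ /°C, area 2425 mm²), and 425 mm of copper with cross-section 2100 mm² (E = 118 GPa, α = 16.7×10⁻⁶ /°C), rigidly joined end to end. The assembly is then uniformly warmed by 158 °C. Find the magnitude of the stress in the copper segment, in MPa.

σ ≈ 178 MPa (compressive)

Free thermal expansion of the whole bar: Σ αᵢΔT Lᵢ = 23×10⁻⁶×158×875 + 13.2×10⁻⁶×158×900 + 16.7×10⁻⁶×158×425 = 6.178 mm.
Since the ends are fixed, an axial force P builds up, equal in every segment, with P · Σ Lᵢ/(AᵢEᵢ) = δ_free.
The series flexibility is Σ Lᵢ/(AᵢEᵢ) = 875/(975×69×10³) + 900/(2425×209×10³) + 425/(2100×118×10³) = 1.65×10⁻⁵ mm/N.
Hence P = δ_free / Σ(L/AE) = 6.178/1.65×10⁻⁵ = 374.5 kN (compressive).
σ_{copper} = P / A = 374500 / 2100 = 178.3 MPa.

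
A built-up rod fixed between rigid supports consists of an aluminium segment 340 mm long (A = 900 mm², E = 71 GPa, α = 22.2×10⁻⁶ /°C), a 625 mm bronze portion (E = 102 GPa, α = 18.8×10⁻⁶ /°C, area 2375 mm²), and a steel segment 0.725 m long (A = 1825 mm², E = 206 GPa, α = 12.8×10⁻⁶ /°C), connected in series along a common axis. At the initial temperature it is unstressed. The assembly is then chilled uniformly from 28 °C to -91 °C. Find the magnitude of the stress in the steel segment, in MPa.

If the supports were absent, the total length change would be Σ αᵢΔT Lᵢ = 22.2×10⁻⁶×119×340 + 18.8×10⁻⁶×119×625 + 12.8×10⁻⁶×119×725 = 3.401 mm.
Since the ends are fixed, an axial force P builds up, equal in every segment, with P · Σ Lᵢ/(AᵢEᵢ) = δ_free.
The series flexibility is Σ Lᵢ/(AᵢEᵢ) = 340/(900×71×10³) + 625/(2375×102×10³) + 725/(1825×206×10³) = 9.829×10⁻⁶ mm/N.
P = 3.401 / 9.829×10⁻⁶ = 346000 N = 346 kN, tensile.
σ_{steel} = P / A = 346000 / 1825 = 189.6 MPa.

σ ≈ 190 MPa (tensile)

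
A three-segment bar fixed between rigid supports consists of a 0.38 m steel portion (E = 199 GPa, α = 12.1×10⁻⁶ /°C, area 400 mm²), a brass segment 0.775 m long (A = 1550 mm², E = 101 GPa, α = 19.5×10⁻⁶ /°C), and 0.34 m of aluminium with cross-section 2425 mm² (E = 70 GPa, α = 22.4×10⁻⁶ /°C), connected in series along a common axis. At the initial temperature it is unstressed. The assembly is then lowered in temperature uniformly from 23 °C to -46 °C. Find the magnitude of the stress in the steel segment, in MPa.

σ ≈ 402 MPa (tensile)

With the walls removed the bar would change length by δ_free = Σ αᵢΔT Lᵢ = 12.1×10⁻⁶×69×380 + 19.5×10⁻⁶×69×775 + 22.4×10⁻⁶×69×340 = 1.886 mm.
Since the ends are fixed, an axial force P builds up, equal in every segment, with P · Σ Lᵢ/(AᵢEᵢ) = δ_free.
The series flexibility is Σ Lᵢ/(AᵢEᵢ) = 380/(400×199×10³) + 775/(1550×101×10³) + 340/(2425×70×10³) = 1.173×10⁻⁵ mm/N.
P = 1.886 / 1.173×10⁻⁵ = 160800 N = 160.8 kN, tensile.
σ_{steel} = P / A = 160800 / 400 = 402 MPa.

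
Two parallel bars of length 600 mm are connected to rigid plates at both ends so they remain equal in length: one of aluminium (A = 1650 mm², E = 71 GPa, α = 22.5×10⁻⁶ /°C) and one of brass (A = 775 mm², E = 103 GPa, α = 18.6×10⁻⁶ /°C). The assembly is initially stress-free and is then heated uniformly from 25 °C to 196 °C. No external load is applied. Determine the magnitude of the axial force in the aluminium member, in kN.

Both members must finish at the same length. With the larger α, the aluminium tends to over-expand; the plates restrain it, putting the aluminium in compression and the brass in tension. With no external load the two internal forces are equal and opposite, magnitude P.
Equating the net (thermal + elastic) strains gives |α₁ − α₂|·ΔT = P·[1/(A₁E₁) + 1/(A₂E₂)].
|α₁ − α₂|·ΔT = 3.9×10⁻⁶ × 171 = 0.0006669.
1/(A₁E₁) + 1/(A₂E₂) = 1/(1650×71×10³) + 1/(775×103×10³) = 2.106×10⁻⁸ N⁻¹.
P = 0.0006669 / 2.106×10⁻⁸ = 31660 N = 31.66 kN.

P ≈ 31.7 kN (compressive in the aluminium)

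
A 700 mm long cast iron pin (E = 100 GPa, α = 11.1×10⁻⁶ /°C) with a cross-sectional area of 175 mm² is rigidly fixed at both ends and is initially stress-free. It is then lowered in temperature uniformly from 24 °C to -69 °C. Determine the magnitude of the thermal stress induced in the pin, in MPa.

σ ≈ 103 MPa (tensile)

Because both ends are immovable the net strain is zero, and the suppressed thermal strain is αΔT = 11.1×10⁻⁶ × 93 = 1032.3×10⁻⁶.
Hence σ = E·αΔT = 100×10³ × 1032.3×10⁻⁶ = 103.2 MPa, tensile.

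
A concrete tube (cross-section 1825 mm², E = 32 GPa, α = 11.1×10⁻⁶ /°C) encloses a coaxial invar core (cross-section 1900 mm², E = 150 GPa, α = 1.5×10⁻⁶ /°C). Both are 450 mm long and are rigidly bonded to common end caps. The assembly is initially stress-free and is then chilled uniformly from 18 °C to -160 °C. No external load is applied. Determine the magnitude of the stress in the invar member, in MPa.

Equilibrium of a rigid end plate with no external load gives equal and opposite internal forces ±P in the two members. Since α_{concrete} > α_{invar}, cooling drives the concrete into tension and the invar into compression.
Compatibility of the two members (thermal + elastic change equal): (α₁ − α₂)ΔT = P·[1/(A₁E₁) + 1/(A₂E₂)].
|α₁ − α₂|·ΔT = 9.6×10⁻⁶ × 178 = 0.001709.
1/(A₁E₁) + 1/(A₂E₂) = 1/(1825×32×10³) + 1/(1900×150×10³) = 2.063×10⁻⁸ N⁻¹.
P = 0.001709 / 2.063×10⁻⁸ = 82820 N = 82.82 kN.
σ_{invar} = P/A₂ = 82820/1900 = 43.59 MPa, compressive.

σ ≈ 43.6 MPa (compressive)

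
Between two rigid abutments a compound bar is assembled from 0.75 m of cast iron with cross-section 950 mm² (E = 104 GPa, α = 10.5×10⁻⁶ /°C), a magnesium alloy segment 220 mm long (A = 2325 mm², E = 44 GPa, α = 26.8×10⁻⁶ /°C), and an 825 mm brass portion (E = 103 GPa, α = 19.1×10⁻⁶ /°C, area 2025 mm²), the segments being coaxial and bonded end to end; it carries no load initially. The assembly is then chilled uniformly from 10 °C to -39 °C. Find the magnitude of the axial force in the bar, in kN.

P ≈ 106 kN (tensile)

With the walls removed the bar would change length by δ_free = Σ αᵢΔT Lᵢ = 10.5×10⁻⁶×49×750 + 26.8×10⁻⁶×49×220 + 19.1×10⁻⁶×49×825 = 1.447 mm.
The walls prevent any net length change, so an axial force P (same in every segment) develops. Compatibility: P · Σ Lᵢ/(AᵢEᵢ) = δ_free.
Σ Lᵢ/(AᵢEᵢ) = 750/(950×104×10³) + 220/(2325×44×10³) + 825/(2025×103×10³) = 1.37×10⁻⁵ mm/N.
Hence P = δ_free / Σ(L/AE) = 1.447/1.37×10⁻⁵ = 105.6 kN (tensile).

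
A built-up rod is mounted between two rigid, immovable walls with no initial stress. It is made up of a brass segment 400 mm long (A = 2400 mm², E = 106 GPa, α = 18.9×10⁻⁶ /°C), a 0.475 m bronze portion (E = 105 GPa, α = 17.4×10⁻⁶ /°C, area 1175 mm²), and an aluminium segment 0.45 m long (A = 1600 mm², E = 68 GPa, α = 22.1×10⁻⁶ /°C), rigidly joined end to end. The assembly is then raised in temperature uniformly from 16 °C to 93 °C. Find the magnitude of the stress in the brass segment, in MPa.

Free thermal expansion of the whole bar: Σ αᵢΔT Lᵢ = 18.9×10⁻⁶×77×400 + 17.4×10⁻⁶×77×475 + 22.1×10⁻⁶×77×450 = 1.984 mm.
The walls prevent any net length change, so an axial force P (same in every segment) develops. Compatibility: P · Σ Lᵢ/(AᵢEᵢ) = δ_free.
Σ Lᵢ/(AᵢEᵢ) = 400/(2400×106×10³) + 475/(1175×105×10³) + 450/(1600×68×10³) = 9.558×10⁻⁶ mm/N.
P = 1.984 / 9.558×10⁻⁶ = 207600 N = 207.6 kN, compressive.
σ_{brass} = P / A = 207600 / 2400 = 86.5 MPa.

σ ≈ 86.5 MPa (compressive)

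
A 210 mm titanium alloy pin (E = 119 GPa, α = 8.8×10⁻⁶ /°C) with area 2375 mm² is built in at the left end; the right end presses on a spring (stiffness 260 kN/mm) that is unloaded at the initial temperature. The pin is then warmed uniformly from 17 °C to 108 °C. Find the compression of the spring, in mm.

The unrestrained thermal change is αΔT L = 8.8×10⁻⁶ × 91 × 210 = 0.1682 mm.
Let P be the compressive force at the spring. The pin shortens elastically by PL/(AE) and the spring compresses by P/k; together these equal δ_free.
So P = δ_free / [L/(AE) + 1/k] = 0.1682 / [ 210/(2375×119×10³) + 1/(260×10³) ].
P = 0.1682 / 4.589×10⁻⁶ = 36640 N.
Spring compression = P/k = 36640/(260×10³) = 0.1409 mm.

δ ≈ 0.141 mm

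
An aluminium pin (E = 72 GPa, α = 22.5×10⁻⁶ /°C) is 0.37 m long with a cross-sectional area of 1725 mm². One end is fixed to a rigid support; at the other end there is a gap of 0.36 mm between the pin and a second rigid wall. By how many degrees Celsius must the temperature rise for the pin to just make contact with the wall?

ΔT ≈ 43.2 °C

Contact occurs when the free expansion equals the gap: αΔT L = 0.36 mm.
ΔT = 0.36 / (22.5×10⁻⁶ × 370) = 43.24 °C.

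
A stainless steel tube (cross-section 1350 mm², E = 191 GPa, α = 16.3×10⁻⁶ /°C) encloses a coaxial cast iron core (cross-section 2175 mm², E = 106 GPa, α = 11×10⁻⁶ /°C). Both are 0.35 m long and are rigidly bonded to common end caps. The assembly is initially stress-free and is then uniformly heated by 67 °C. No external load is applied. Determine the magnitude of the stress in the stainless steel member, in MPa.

Both members must finish at the same length. With the larger α, the stainless steel tends to over-expand; the plates restrain it, putting the stainless steel in compression and the cast iron in tension. With no external load the two internal forces are equal and opposite, magnitude P.
Equating the net (thermal + elastic) strains gives |α₁ − α₂|·ΔT = P·[1/(A₁E₁) + 1/(A₂E₂)].
|α₁ − α₂|·ΔT = 5.3×10⁻⁶ × 67 = 0.0003551.
1/(A₁E₁) + 1/(A₂E₂) = 1/(1350×191×10³) + 1/(2175×106×10³) = 8.216×10⁻⁹ N⁻¹.
So P = 0.0003551 / 8.216×10⁻⁹ = 43.22 kN.
σ_{stainless steel} = P/A₁ = 43220/1350 = 32.02 MPa, compressive.

σ ≈ 32 MPa (compressive)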